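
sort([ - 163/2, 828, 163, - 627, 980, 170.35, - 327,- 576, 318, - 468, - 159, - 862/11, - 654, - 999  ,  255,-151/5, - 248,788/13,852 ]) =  [ - 999, - 654, - 627,-576,-468 , - 327, - 248, - 159 , -163/2 ,-862/11, - 151/5,788/13,163, 170.35,255,  318, 828,852,980 ]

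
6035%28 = 15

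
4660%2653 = 2007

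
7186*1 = 7186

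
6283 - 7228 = - 945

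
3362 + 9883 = 13245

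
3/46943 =3/46943 =0.00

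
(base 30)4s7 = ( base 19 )C61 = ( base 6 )32331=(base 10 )4447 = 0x115F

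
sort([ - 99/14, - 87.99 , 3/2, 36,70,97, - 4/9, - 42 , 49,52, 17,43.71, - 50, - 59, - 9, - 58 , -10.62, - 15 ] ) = [ - 87.99, - 59, - 58,-50, - 42, - 15, - 10.62, - 9, - 99/14, - 4/9,3/2 , 17,36,43.71,49,52, 70, 97] 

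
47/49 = 47/49  =  0.96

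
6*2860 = 17160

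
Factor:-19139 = -19139^1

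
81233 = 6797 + 74436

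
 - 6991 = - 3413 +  - 3578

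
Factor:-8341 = - 19^1 *439^1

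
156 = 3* 52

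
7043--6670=13713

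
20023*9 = 180207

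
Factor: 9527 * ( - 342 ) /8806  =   - 232731/629 = -  3^2*17^( - 1)*19^1*37^ ( - 1)*1361^1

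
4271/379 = 4271/379 = 11.27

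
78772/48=19693/12 =1641.08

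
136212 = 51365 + 84847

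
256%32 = 0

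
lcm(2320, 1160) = 2320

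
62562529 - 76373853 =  - 13811324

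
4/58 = 2/29 = 0.07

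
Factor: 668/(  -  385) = -2^2 * 5^(-1)*7^(-1 )*11^(-1)*167^1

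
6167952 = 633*9744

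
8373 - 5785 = 2588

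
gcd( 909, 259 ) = 1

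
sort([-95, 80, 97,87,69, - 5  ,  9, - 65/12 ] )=[ - 95,-65/12,-5 , 9, 69,80,87,97 ] 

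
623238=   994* 627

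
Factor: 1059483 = 3^1*353161^1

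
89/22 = 89/22 = 4.05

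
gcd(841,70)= 1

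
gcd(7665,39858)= 1533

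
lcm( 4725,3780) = 18900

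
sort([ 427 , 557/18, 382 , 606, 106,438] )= [ 557/18 , 106,382 , 427,438,606]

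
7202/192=37  +  49/96  =  37.51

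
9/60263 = 9/60263 = 0.00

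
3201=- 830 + 4031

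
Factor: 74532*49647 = 3700290204 = 2^2 * 3^2*13^1*19^1*67^1*6211^1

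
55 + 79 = 134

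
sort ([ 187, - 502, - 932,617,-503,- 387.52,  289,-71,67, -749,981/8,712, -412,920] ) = [ - 932, - 749, - 503, - 502,-412, - 387.52, - 71, 67, 981/8,187,289, 617, 712, 920 ]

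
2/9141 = 2/9141 = 0.00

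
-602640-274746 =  - 877386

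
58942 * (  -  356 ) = - 20983352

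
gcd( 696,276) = 12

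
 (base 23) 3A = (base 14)59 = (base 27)2P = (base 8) 117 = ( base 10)79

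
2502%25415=2502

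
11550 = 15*770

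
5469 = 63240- 57771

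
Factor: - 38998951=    - 71^1 * 549281^1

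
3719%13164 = 3719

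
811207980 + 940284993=1751492973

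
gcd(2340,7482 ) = 6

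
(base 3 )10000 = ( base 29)2N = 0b1010001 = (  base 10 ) 81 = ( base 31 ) 2j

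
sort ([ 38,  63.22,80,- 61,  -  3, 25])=[ - 61, - 3,  25,38, 63.22, 80]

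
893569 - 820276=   73293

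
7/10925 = 7/10925 = 0.00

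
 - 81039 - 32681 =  - 113720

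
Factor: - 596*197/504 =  - 2^( - 1 )*3^( - 2)*7^ ( - 1 )*149^1*197^1 = -29353/126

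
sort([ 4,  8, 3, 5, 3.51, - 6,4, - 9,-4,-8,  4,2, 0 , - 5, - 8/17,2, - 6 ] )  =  [ - 9, - 8, - 6, - 6, - 5, - 4, - 8/17, 0,2,2,3, 3.51, 4,4, 4,5,8] 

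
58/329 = 58/329 = 0.18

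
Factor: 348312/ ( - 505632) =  -631/916 =- 2^(-2)*229^ ( -1)*631^1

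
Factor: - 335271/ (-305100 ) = 989/900 = 2^( - 2 )*3^( - 2)*5^(- 2 )*23^1*43^1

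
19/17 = 19/17 = 1.12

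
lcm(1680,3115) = 149520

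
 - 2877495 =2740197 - 5617692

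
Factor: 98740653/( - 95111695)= - 3^1*5^( - 1)*7^(-2 )*11^1*388211^(- 1)*2992141^1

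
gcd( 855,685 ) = 5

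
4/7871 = 4/7871=0.00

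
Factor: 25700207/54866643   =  1976939/4220511 = 3^(-1)*1406837^( - 1)*1976939^1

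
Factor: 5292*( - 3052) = -2^4*3^3*7^3*109^1 = - 16151184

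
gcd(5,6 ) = 1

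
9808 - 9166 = 642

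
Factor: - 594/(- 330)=9/5=3^2*5^( - 1)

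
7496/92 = 1874/23 = 81.48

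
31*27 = 837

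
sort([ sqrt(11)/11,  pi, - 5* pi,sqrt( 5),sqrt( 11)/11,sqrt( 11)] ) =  [ - 5*pi,sqrt( 11)/11,sqrt( 11) /11,sqrt(5),pi,sqrt( 11)] 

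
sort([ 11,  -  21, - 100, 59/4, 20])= [-100,-21, 11, 59/4,20 ] 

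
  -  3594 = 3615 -7209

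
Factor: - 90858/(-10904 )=45429/5452= 2^( - 2)* 3^1*19^1*29^( - 1)*47^ ( - 1 ) * 797^1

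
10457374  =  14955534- 4498160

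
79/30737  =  79/30737  =  0.00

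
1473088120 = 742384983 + 730703137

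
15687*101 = 1584387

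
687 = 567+120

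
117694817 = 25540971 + 92153846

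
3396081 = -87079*( - 39 )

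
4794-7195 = -2401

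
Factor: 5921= 31^1*191^1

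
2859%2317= 542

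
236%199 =37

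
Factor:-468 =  - 2^2 *3^2* 13^1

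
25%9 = 7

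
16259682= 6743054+9516628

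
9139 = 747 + 8392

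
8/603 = 8/603   =  0.01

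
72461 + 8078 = 80539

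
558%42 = 12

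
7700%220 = 0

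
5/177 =5/177 =0.03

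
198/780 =33/130 = 0.25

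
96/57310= 48/28655 = 0.00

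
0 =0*3450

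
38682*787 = 30442734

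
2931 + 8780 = 11711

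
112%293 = 112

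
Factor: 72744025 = 5^2*61^1*47701^1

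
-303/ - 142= 2+19/142 = 2.13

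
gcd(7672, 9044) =28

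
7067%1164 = 83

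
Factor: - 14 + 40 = 26=2^1*13^1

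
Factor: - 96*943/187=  -2^5 * 3^1*11^( - 1) * 17^(  -  1)*23^1*41^1 = - 90528/187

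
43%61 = 43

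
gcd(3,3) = 3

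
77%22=11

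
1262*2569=3242078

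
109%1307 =109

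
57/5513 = 57/5513 = 0.01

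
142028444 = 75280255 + 66748189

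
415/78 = 415/78 = 5.32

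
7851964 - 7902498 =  - 50534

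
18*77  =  1386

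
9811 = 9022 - -789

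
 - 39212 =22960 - 62172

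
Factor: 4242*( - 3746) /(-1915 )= 2^2 * 3^1*5^ ( - 1) * 7^1 * 101^1 * 383^( - 1 ) * 1873^1 = 15890532/1915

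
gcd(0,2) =2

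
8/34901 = 8/34901 = 0.00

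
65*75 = 4875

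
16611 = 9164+7447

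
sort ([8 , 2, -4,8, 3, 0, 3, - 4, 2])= [- 4, - 4, 0,2, 2,  3,3,8,8]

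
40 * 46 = 1840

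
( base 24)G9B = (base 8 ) 22343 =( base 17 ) 1FB8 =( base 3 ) 110221202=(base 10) 9443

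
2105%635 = 200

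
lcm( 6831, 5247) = 362043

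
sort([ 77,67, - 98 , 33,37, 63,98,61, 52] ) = [ -98, 33, 37, 52,61, 63 , 67, 77,98 ] 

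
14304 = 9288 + 5016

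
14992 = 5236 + 9756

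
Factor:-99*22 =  - 2^1*3^2* 11^2  =  -  2178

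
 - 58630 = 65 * ( - 902 ) 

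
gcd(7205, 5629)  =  1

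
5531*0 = 0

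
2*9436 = 18872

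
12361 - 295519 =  - 283158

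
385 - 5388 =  - 5003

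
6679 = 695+5984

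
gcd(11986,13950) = 2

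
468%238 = 230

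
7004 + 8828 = 15832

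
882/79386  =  147/13231= 0.01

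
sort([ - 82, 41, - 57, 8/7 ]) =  [ - 82,-57,8/7,41 ] 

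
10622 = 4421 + 6201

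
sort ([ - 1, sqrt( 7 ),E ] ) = [ - 1,sqrt( 7 ),  E]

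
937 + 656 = 1593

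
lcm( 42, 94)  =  1974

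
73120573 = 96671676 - 23551103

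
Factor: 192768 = 2^8 * 3^1*251^1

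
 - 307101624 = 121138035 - 428239659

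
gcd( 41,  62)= 1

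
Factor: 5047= 7^2*103^1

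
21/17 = 21/17 = 1.24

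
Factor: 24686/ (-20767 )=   -  2^1*19^( - 1 )*1093^( - 1 ) * 12343^1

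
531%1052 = 531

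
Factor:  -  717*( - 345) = 247365  =  3^2 * 5^1*23^1 * 239^1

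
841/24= 35 + 1/24= 35.04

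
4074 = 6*679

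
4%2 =0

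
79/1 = 79 = 79.00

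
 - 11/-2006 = 11/2006= 0.01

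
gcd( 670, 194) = 2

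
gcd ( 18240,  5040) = 240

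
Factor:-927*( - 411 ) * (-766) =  -2^1* 3^3*103^1*137^1*383^1 = -291843702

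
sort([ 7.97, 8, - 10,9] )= [  -  10,7.97,8,9]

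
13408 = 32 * 419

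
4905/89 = 4905/89 = 55.11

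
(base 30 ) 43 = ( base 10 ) 123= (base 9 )146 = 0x7b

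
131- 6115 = -5984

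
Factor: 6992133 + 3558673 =2^1 * 7^1 * 283^1*2663^1 = 10550806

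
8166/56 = 145 +23/28 = 145.82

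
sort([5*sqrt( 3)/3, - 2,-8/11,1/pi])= [  -  2, - 8/11,1/pi,5* sqrt( 3) /3 ] 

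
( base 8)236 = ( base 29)5d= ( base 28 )5I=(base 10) 158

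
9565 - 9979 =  - 414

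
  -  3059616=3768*( - 812 )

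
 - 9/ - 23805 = 1/2645 =0.00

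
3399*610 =2073390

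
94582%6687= 964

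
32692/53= 32692/53=616.83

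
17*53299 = 906083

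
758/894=379/447 = 0.85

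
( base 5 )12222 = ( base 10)937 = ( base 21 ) 22D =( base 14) 4AD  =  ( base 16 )3A9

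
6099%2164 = 1771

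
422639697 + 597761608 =1020401305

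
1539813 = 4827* 319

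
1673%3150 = 1673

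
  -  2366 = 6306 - 8672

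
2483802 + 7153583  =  9637385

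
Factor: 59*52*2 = 2^3*13^1*59^1 = 6136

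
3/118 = 3/118 = 0.03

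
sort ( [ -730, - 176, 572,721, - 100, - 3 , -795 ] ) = [-795, - 730, - 176,  -  100, - 3,572, 721]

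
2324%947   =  430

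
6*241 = 1446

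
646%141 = 82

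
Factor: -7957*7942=-63194494 = -2^1*11^1  *19^2*73^1*109^1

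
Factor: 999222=2^1*3^1*7^1*37^1 * 643^1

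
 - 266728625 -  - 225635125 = -41093500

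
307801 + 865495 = 1173296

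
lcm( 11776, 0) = 0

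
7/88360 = 7/88360 = 0.00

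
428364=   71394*6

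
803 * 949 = 762047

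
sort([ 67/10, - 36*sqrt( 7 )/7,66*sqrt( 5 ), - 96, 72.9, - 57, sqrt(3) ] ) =[ - 96, - 57 , - 36 * sqrt ( 7 )/7,sqrt( 3), 67/10, 72.9,66 * sqrt (5)] 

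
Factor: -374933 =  - 13^1*151^1*191^1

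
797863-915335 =- 117472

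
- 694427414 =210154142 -904581556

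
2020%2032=2020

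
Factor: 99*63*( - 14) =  - 2^1*3^4*7^2*11^1=-  87318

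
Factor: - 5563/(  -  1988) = 2^( - 2)*7^( - 1)*71^( - 1 ) * 5563^1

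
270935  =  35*7741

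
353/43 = 353/43  =  8.21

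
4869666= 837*5818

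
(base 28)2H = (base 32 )29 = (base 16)49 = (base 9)81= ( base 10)73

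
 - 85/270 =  - 17/54 = - 0.31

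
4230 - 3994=236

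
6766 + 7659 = 14425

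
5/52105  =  1/10421 = 0.00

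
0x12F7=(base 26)74J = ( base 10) 4855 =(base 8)11367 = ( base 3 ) 20122211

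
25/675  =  1/27 = 0.04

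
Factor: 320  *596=2^8*5^1 * 149^1= 190720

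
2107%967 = 173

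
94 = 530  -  436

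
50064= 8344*6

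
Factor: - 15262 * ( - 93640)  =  1429133680 = 2^4*5^1*13^1*587^1*2341^1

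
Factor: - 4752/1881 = - 48/19 = - 2^4*3^1*19^ ( - 1)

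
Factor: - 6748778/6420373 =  -2^1*17^( - 1 )*43^( - 1 )*8783^ ( - 1)*3374389^1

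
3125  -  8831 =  - 5706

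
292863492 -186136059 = 106727433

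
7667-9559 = -1892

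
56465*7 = 395255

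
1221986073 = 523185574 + 698800499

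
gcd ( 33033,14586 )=429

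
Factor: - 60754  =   - 2^1*37^1*821^1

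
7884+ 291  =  8175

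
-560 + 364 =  -196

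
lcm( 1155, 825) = 5775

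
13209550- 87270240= - 74060690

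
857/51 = 857/51= 16.80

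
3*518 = 1554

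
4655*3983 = 18540865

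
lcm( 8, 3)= 24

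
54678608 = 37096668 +17581940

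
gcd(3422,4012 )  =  118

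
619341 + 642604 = 1261945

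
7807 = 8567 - 760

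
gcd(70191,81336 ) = 3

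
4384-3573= 811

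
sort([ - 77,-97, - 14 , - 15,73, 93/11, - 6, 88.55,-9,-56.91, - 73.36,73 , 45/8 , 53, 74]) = [ - 97 ,-77 , - 73.36 ,-56.91,- 15,-14, - 9 , - 6,45/8,93/11,  53,73 , 73,  74, 88.55]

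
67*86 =5762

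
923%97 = 50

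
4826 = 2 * 2413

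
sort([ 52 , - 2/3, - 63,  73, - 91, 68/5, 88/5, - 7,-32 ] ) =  [ - 91, - 63, - 32, - 7, - 2/3, 68/5, 88/5, 52,73 ] 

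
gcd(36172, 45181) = 1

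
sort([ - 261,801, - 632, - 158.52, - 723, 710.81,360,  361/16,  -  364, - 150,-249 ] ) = [  -  723, - 632, - 364,-261,-249, - 158.52, - 150, 361/16, 360,710.81 , 801 ] 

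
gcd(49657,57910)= 1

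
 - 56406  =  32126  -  88532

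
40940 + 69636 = 110576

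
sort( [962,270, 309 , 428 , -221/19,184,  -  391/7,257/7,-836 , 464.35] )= [ - 836,-391/7, - 221/19,257/7, 184,270 , 309,428,464.35,962 ] 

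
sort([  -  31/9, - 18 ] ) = [ - 18, - 31/9 ] 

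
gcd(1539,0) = 1539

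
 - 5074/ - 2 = 2537  +  0/1 = 2537.00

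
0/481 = 0 =0.00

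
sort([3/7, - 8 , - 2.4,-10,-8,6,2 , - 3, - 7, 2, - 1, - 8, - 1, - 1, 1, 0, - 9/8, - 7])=[ - 10, - 8, - 8,  -  8, - 7, - 7, - 3, - 2.4, - 9/8 , - 1, - 1, - 1,  0,  3/7, 1, 2,2, 6]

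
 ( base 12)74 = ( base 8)130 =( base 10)88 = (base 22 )40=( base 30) 2s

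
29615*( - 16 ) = -473840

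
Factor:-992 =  - 2^5*31^1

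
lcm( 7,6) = 42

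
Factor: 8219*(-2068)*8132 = -2^4*11^1 * 19^1*47^1*107^1*8219^1 = -  138218725744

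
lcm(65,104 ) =520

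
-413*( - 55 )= 22715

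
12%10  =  2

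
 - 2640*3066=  - 8094240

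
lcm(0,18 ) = 0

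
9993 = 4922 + 5071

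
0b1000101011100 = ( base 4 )1011130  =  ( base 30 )4s4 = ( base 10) 4444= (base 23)895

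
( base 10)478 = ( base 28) H2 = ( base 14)262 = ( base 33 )EG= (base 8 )736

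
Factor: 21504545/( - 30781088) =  -2^( - 5) * 5^1*13^(-1)*31^1*61^(- 1 )*1213^(- 1)*138739^1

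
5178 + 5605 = 10783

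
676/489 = 1 + 187/489 = 1.38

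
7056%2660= 1736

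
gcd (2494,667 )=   29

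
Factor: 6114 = 2^1*3^1*1019^1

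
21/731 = 21/731 = 0.03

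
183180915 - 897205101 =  - 714024186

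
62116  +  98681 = 160797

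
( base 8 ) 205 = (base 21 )67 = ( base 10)133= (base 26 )53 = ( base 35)3S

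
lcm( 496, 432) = 13392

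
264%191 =73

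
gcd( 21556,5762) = 2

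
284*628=178352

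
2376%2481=2376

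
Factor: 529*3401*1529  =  2750868241 =11^1*19^1*23^2*139^1*179^1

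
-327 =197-524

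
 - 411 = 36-447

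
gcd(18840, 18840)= 18840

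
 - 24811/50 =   -  24811/50 = - 496.22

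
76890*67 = 5151630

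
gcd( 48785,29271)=9757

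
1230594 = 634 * 1941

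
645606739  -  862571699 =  - 216964960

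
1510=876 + 634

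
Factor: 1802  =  2^1 * 17^1*53^1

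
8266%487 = 474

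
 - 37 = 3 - 40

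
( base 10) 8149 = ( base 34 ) 71n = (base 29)9k0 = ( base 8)17725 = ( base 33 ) 7fv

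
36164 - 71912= - 35748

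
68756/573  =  119  +  569/573 = 119.99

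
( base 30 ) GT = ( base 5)4014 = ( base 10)509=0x1FD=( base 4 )13331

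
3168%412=284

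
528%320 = 208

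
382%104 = 70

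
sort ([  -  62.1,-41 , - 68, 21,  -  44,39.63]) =[-68, - 62.1, - 44, - 41,21, 39.63 ]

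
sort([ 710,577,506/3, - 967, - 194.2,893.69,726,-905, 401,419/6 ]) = [-967, - 905,-194.2,419/6,506/3,  401,  577,710,  726,893.69]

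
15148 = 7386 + 7762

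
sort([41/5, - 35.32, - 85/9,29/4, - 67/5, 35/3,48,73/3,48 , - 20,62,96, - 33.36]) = [  -  35.32, - 33.36, - 20, - 67/5,-85/9,29/4,41/5,  35/3, 73/3, 48, 48, 62, 96]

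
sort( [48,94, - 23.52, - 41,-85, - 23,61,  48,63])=[ - 85, - 41, - 23.52  , - 23,48,48, 61,63, 94] 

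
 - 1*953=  - 953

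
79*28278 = 2233962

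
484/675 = 484/675 = 0.72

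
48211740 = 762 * 63270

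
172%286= 172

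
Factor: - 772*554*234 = - 100078992 = - 2^4*3^2*13^1*193^1*277^1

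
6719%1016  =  623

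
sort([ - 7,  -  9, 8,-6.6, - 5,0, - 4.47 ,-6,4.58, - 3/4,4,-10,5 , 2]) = [  -  10  ,- 9, - 7, - 6.6 ,  -  6, - 5, - 4.47,- 3/4,0 , 2,4 , 4.58, 5,  8 ] 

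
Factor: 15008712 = 2^3*3^1*31^1*20173^1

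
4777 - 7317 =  - 2540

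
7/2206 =7/2206= 0.00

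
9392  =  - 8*( - 1174)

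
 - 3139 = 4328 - 7467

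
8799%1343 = 741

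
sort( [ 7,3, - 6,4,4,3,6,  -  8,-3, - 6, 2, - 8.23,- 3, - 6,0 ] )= [-8.23,  -  8, - 6, - 6, - 6,  -  3, - 3,0 , 2,3, 3,4,4, 6, 7 ]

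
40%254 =40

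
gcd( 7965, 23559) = 3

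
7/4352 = 7/4352 = 0.00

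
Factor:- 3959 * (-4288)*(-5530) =- 93878341760 = -2^7*5^1 * 7^1 * 37^1*67^1*79^1*107^1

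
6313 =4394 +1919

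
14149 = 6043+8106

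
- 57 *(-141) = 8037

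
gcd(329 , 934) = 1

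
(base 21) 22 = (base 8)54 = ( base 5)134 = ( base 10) 44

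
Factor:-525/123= - 5^2  *  7^1 *41^( - 1 )= - 175/41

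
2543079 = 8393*303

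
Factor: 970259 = 970259^1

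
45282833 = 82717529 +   -  37434696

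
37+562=599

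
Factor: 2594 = 2^1*1297^1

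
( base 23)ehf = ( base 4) 1322010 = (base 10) 7812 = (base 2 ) 1111010000100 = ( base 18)1620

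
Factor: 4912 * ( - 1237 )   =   - 6076144 = - 2^4*307^1*1237^1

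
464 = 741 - 277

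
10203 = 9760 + 443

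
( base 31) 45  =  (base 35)3O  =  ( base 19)6F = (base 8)201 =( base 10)129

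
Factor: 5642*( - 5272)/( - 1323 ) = 2^4*3^(- 3)*7^(- 1)*13^1*31^1*659^1 = 4249232/189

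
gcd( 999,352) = 1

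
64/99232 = 2/3101 = 0.00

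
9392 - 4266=5126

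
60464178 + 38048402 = 98512580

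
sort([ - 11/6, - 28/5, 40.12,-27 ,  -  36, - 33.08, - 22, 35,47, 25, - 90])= [ - 90, - 36, - 33.08, - 27, - 22, - 28/5,-11/6,25, 35,  40.12,  47 ]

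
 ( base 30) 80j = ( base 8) 16063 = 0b1110000110011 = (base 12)4217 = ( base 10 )7219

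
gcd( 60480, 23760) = 2160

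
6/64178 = 3/32089 = 0.00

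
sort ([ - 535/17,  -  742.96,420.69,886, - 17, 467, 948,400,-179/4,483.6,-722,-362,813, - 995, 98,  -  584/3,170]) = [-995, - 742.96, - 722,  -  362, - 584/3, - 179/4, - 535/17,  -  17,98,170,400,420.69,467,483.6,813,886,948 ]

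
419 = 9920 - 9501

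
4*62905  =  251620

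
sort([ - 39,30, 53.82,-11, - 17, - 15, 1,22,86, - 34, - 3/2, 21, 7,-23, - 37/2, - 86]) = [-86, - 39, - 34,  -  23 ,-37/2, - 17, - 15,  -  11, - 3/2,1,7, 21 , 22, 30, 53.82,86]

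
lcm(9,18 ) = 18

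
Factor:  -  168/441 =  - 8/21 = - 2^3*3^( - 1 )*7^( - 1)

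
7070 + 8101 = 15171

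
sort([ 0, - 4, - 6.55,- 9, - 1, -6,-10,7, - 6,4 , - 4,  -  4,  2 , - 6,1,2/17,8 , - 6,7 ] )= [ - 10, - 9, - 6.55, - 6,  -  6, - 6, - 6, - 4, - 4, - 4,-1,0, 2/17, 1,2,4,7,7, 8]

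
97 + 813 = 910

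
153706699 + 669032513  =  822739212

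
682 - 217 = 465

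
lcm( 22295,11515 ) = 1047865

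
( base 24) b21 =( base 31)6ju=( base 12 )3841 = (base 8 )14361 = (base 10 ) 6385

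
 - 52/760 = - 1 +177/190 = - 0.07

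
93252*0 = 0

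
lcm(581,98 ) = 8134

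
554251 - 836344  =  -282093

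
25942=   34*763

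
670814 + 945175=1615989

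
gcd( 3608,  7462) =82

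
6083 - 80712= - 74629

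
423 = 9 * 47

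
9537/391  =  24+9/23 = 24.39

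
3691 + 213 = 3904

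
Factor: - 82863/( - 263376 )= 297/944 = 2^( - 4)* 3^3 * 11^1*59^(  -  1 ) 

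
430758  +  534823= 965581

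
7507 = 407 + 7100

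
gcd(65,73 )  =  1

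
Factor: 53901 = 3^2 * 53^1 * 113^1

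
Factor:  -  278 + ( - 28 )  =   - 2^1*3^2*17^1 =-306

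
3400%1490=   420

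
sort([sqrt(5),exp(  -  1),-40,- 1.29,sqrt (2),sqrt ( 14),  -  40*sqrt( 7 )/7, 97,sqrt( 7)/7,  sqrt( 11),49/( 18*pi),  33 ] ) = [  -  40, - 40*sqrt(7) /7,-1.29,exp(  -  1 ),sqrt( 7)/7, 49/( 18*pi) , sqrt( 2),sqrt( 5), sqrt( 11),  sqrt( 14 ),  33,97]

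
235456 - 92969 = 142487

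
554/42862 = 277/21431 = 0.01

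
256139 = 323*793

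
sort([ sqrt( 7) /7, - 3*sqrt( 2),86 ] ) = [-3*sqrt( 2 ), sqrt(7) /7,86]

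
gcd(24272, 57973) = 1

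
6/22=3/11 = 0.27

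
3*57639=172917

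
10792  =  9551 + 1241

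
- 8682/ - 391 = 22 + 80/391 = 22.20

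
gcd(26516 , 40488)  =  28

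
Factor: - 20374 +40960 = 2^1*3^1  *  47^1*73^1 = 20586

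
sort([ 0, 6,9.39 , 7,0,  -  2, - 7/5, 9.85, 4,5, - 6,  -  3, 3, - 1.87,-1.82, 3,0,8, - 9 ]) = [  -  9  , - 6 , - 3, - 2, - 1.87, - 1.82,  -  7/5, 0, 0, 0,3, 3, 4,5,6, 7,8,9.39,9.85 ]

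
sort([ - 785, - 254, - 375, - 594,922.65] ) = [-785,  -  594, - 375,-254,922.65 ] 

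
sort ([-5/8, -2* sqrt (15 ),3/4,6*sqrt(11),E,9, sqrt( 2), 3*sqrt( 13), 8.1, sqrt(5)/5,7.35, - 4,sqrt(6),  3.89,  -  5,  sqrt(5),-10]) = [  -  10, -2*sqrt(15), - 5 , - 4, - 5/8, sqrt( 5)/5, 3/4,sqrt(2),  sqrt(5 ),sqrt(6),E,3.89, 7.35,8.1,9,3*sqrt(13),6*sqrt (11)]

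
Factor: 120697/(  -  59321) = - 433^ ( - 1 )  *881^1 = -881/433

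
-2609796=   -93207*28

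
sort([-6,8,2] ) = [-6, 2, 8]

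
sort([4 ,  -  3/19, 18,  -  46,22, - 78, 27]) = [ - 78,-46,- 3/19, 4, 18, 22 , 27 ] 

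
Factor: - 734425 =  - 5^2*29^1*1013^1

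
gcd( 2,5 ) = 1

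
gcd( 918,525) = 3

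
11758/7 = 11758/7 =1679.71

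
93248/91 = 1024+64/91  =  1024.70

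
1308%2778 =1308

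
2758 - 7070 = -4312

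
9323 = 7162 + 2161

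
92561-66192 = 26369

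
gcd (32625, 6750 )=1125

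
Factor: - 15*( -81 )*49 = 59535 = 3^5*5^1*7^2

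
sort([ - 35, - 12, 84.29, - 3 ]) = [ - 35, - 12,-3,  84.29 ]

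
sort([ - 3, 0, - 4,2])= [ - 4, -3, 0, 2]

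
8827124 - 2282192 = 6544932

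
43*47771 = 2054153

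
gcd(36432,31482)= 198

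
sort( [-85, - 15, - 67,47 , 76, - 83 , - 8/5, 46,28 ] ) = [ - 85 , - 83, - 67,  -  15,- 8/5,28,  46,47 , 76]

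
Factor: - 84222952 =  - 2^3*11^1*37^1*25867^1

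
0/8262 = 0=0.00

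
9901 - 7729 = 2172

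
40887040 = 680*60128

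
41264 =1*41264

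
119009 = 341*349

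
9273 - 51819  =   - 42546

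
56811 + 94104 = 150915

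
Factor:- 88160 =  - 2^5*5^1*19^1*29^1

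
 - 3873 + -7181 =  - 11054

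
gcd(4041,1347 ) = 1347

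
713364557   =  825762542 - 112397985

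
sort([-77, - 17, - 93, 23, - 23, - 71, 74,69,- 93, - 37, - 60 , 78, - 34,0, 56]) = [ - 93, - 93, - 77, - 71,-60, - 37,-34,-23, - 17,0, 23,56, 69, 74, 78 ] 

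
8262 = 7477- - 785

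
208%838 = 208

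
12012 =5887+6125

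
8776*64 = 561664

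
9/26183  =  9/26183 = 0.00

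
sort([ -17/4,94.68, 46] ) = [  -  17/4, 46 , 94.68 ]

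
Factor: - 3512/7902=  - 4/9 = - 2^2* 3^( - 2)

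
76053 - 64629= 11424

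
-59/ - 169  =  59/169 = 0.35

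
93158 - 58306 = 34852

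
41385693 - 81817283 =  - 40431590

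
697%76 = 13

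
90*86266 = 7763940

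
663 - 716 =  - 53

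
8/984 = 1/123= 0.01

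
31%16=15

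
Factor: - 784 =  - 2^4*7^2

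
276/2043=92/681 = 0.14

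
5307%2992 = 2315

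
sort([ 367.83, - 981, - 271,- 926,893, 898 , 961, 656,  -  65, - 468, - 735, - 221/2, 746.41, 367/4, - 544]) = [ - 981,-926 , - 735, - 544 ,-468 , - 271, - 221/2,- 65, 367/4, 367.83, 656,746.41, 893, 898, 961]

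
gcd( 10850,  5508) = 2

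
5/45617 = 5/45617 = 0.00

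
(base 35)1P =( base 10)60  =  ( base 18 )36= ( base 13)48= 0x3c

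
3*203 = 609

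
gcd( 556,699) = 1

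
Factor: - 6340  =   - 2^2*5^1*317^1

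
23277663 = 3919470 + 19358193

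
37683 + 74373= 112056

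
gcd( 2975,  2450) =175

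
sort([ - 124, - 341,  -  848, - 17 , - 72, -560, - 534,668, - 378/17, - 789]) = [ - 848,-789, - 560, - 534, - 341, - 124, - 72, - 378/17, - 17 , 668]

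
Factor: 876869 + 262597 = 2^1*3^1*23^2*359^1  =  1139466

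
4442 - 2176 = 2266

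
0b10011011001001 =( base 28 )cih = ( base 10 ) 9929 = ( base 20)14G9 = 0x26C9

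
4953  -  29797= - 24844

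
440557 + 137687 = 578244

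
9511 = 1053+8458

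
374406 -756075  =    -  381669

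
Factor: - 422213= -11^1* 131^1*293^1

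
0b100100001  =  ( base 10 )289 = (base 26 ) b3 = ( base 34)8h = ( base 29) 9S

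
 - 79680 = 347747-427427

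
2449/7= 349 +6/7= 349.86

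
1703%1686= 17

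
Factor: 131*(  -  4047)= - 530157 = -3^1*19^1 * 71^1*131^1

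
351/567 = 13/21 = 0.62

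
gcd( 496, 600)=8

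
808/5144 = 101/643 = 0.16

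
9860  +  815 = 10675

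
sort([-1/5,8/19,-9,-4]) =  [-9,  -  4,-1/5 , 8/19]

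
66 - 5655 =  - 5589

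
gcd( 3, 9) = 3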